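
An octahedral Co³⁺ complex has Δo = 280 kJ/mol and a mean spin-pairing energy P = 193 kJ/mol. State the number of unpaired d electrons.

Group 9 minus oxidation state +3 gives a d⁶ configuration for Co³⁺.
Δo > P, so pairing is preferred: the ground state is low-spin.
Configuration: t2g^6 e_g^0.
Unpaired electrons: 0.

0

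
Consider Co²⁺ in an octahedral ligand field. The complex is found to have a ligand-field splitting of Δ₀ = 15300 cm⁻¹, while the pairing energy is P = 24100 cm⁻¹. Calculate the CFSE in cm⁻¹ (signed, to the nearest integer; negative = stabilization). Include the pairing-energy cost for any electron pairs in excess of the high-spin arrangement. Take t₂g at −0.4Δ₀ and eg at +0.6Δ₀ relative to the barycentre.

Group 9 minus oxidation state +2 gives a d⁷ configuration for Co²⁺.
With Δ₀ < P the complex is high-spin.
That gives t₂g⁵ eg².
Orbital CFSE = -0.8Δ₀ = -0.8 × 15300 = -12240 cm⁻¹.
High-spin has no excess pairs, so no pairing correction applies.

-12240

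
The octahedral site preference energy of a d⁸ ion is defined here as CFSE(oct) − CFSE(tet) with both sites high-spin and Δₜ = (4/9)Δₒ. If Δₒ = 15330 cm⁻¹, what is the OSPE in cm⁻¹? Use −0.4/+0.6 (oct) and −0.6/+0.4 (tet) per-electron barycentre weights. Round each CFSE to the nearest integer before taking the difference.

-12945

Octahedral (high-spin): t2g^6 e_g^2, CFSE = 6(−0.4) + 2(+0.6) = -1.2Δₒ = -1.2 × 15330 = -18396 cm⁻¹.
Tetrahedral e^4 t2^4 gives -0.8Δₜ = -0.8 × (4/9) × 15330 = -5451 cm⁻¹.
OSPE = -18396 − (-5451) = -12945 cm⁻¹.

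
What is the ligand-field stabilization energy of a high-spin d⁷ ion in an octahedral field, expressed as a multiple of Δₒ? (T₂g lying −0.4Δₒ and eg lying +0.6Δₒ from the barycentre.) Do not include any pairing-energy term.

-0.8 Δₒ

Configuration: t₂g⁵ eg².
CFSE = 5(-0.4Δₒ) + 2(0.6Δₒ) = -2.0Δₒ + 1.2Δₒ = -0.8Δₒ.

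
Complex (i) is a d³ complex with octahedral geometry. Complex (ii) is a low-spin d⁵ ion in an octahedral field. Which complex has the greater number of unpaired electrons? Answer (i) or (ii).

(i): For octahedral d³ the high- and low-spin configurations coincide; t₂g³ eg⁰ → 3 unpaired.
(ii): t₂g⁵ eg⁰ → 1 unpaired.
So (i) has more unpaired electrons.

(i)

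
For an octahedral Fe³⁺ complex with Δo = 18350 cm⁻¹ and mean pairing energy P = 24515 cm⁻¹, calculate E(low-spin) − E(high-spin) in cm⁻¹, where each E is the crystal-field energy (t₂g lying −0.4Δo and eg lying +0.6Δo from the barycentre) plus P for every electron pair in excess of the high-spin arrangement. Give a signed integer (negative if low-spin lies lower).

Group 8 minus oxidation state +3 gives a d⁵ configuration for Fe³⁺.
High-spin: t₂g³ eg², CFSE = 0.0Δo = 0 cm⁻¹.
For low-spin the configuration is t₂g⁵ eg⁰: orbital energy -2.0 × 18350 = -36700 cm⁻¹, and 2 additional pairs relative to high-spin add 49030 cm⁻¹, giving 12330 cm⁻¹.
Thus E(LS) − E(HS) = 12330 cm⁻¹.

12330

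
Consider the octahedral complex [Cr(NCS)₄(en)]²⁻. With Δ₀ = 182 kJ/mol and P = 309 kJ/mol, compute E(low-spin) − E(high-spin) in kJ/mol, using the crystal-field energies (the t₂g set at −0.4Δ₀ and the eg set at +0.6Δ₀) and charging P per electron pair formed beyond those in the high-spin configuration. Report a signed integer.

127

Ligand charges: 4×(-1) from NCS⁻ and 1×(+0) from en sum to -4; with overall charge -2, Cr is +2.
Group 6 minus oxidation state +2 gives a d⁴ configuration for Cr²⁺.
High-spin d⁴ fills as t₂g³ eg¹ with CFSE 3(−0.4) + 1(+0.6) = -0.6Δ₀ = -109 kJ/mol.
For low-spin the configuration is t₂g⁴ eg⁰: orbital energy -1.6 × 182 = -291 kJ/mol, and 1 additional pair relative to high-spin adds 309 kJ/mol, giving 18 kJ/mol.
The difference is 18 − (-109) = 127 kJ/mol, so high-spin lies lower.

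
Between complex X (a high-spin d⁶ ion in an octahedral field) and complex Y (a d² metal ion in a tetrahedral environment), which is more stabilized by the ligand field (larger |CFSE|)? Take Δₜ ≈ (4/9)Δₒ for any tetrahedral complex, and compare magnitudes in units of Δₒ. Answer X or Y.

Y

X: t2g^4 e_g^2, CFSE = -0.4Δₒ.
Y: Tetrahedral fields are weak (Δₜ ≈ 4/9 Δₒ), so electrons fill high-spin; e² t₂⁰, CFSE = -1.2Δₜ ≈ -0.53Δₒ.
So Y has the larger |CFSE|.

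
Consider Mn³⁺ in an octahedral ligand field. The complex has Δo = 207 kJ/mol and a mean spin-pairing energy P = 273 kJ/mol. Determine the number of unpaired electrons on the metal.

4

Group 7 minus oxidation state +3 gives a d⁴ configuration for Mn³⁺.
Here Δo < P (207 < 273), so the high-spin state is favoured.
Configuration: t₂g³ eg¹.
Unpaired electrons: 4.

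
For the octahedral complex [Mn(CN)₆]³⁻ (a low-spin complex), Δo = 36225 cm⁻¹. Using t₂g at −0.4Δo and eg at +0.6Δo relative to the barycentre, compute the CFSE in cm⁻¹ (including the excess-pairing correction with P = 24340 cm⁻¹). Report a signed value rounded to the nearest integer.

-33620

Each CN⁻ contributes -1; 6 × (-1) = -6. With overall charge -3, Mn is in the +3 oxidation state.
Mn is in group 7, so Mn³⁺ is d⁴ (7 − 3 = 4).
Electron filling gives t₂g⁴ eg⁰.
The orbital stabilization is -1.6Δo = -1.6 × 36225 = -57960 cm⁻¹.
High-spin d⁴ would be t₂g³ eg¹ with 0 pairs; low-spin has 1, so 1 excess pair costs +1P = +24340 cm⁻¹.
Net CFSE = -57960 + 24340 = -33620 cm⁻¹.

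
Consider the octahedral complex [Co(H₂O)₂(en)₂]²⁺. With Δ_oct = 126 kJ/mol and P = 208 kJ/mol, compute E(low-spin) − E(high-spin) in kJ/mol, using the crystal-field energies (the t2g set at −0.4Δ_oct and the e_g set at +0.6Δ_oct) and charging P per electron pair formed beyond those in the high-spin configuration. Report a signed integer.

82

Ligand charges: 2×(+0) from H₂O and 2×(+0) from en sum to +0; with overall charge +2, Co is +2.
Co is in group 9, so Co²⁺ is d⁷ (9 − 2 = 7).
High-spin d⁷ fills as t2g^5 e_g^2 with CFSE 5(−0.4) + 2(+0.6) = -0.8Δ_oct = -101 kJ/mol.
For low-spin the configuration is t2g^6 e_g^1: orbital energy -1.8 × 126 = -227 kJ/mol, and 1 additional pair relative to high-spin adds 208 kJ/mol, giving -19 kJ/mol.
E(LS) − E(HS) = -19 − (-101) = 82 kJ/mol.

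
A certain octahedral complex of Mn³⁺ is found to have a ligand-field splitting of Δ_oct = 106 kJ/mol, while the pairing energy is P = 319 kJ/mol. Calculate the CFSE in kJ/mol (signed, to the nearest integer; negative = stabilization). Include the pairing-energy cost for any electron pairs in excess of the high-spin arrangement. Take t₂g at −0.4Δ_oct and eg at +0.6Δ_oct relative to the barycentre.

Mn is in group 7, so Mn³⁺ is d⁴ (7 − 3 = 4).
Here Δ_oct < P (106 < 319), so the high-spin state is favoured.
Configuration: t₂g³ eg¹.
Orbital CFSE = -0.6Δ_oct = -0.6 × 106 = -64 kJ/mol.
High-spin has no excess pairs, so no pairing correction applies.

-64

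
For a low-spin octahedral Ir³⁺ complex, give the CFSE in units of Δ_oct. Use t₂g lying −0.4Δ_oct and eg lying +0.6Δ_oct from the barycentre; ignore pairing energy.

Ir sits in group 9; removing 3 electrons leaves Ir³⁺ with 9 − 3 = 6 d electrons.
Configuration: t₂g⁶ eg⁰.
CFSE = 6(-0.4Δ_oct) + 0(0.6Δ_oct) = -2.4Δ_oct + 0.0Δ_oct = -2.4Δ_oct.

-2.4 Δ_oct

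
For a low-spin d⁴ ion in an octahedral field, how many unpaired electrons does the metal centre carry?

Configuration: t2g^4 e_g^0, giving 2 unpaired electrons.

2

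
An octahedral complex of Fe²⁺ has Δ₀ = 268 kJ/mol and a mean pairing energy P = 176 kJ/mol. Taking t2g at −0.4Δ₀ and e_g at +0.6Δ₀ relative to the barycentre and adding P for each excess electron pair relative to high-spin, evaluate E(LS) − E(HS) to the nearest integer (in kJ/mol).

-184

Fe²⁺: group 8, so d-count = 8 − 2 = 6.
In the high-spin limit (t2g^4 e_g^2) the orbital term is -0.4Δ₀ = -107 kJ/mol, with no excess pairing.
Low-spin: t2g^6 e_g^0, orbital CFSE = -2.4Δ₀ = -643 kJ/mol; plus 2 excess pairs × P = +352 kJ/mol; total -291 kJ/mol.
E(LS) − E(HS) = -291 − (-107) = -184 kJ/mol.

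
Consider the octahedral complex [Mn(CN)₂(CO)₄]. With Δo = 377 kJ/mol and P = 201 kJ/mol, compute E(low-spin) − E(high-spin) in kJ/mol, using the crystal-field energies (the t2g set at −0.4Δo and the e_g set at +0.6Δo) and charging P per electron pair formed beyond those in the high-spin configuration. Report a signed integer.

Ligand charges: 2×(-1) from CN⁻ and 4×(+0) from CO sum to -2; with overall charge +0, Mn is +2.
Mn sits in group 7; removing 2 electrons leaves Mn²⁺ with 7 − 2 = 5 d electrons.
High-spin: t2g^3 e_g^2, CFSE = 0.0Δo = 0 kJ/mol.
Low-spin t2g^5 e_g^0 gives -2.0Δo = -754 kJ/mol, but forming 2 extra pairs costs 2P = 402 kJ/mol, so E(LS) = -754 + 402 = -352 kJ/mol.
The difference is -352 − (0) = -352 kJ/mol, so low-spin lies lower.

-352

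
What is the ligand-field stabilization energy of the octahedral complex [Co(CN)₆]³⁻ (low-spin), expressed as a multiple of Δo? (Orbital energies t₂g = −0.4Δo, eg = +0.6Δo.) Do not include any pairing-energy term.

-2.4 Δo

Each CN⁻ contributes -1; 6 × (-1) = -6. With overall charge -3, Co is in the +3 oxidation state.
Co is in group 9, so Co³⁺ is d⁶ (9 − 3 = 6).
Configuration: t₂g⁶ eg⁰.
CFSE = 6(-0.4Δo) + 0(0.6Δo) = -2.4Δo + 0.0Δo = -2.4Δo.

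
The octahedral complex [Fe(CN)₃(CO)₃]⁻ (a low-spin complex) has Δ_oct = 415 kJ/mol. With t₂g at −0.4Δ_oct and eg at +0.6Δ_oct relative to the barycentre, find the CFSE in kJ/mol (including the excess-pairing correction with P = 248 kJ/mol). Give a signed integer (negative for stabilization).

Ligand charges: 3×(-1) from CN⁻ and 3×(+0) from CO sum to -3; with overall charge -1, Fe is +2.
Fe sits in group 8; removing 2 electrons leaves Fe²⁺ with 8 − 2 = 6 d electrons.
The d⁶ electrons fill as t₂g⁶ eg⁰.
CFSE(orbital) = 6×(-0.4Δ_oct) + 0×(0.6Δ_oct) = -2.4Δ_oct; with Δ_oct = 415 kJ/mol that is -996 kJ/mol.
Relative to high-spin t₂g⁴ eg² (1 paired), the low-spin configuration has 2 additional pairs, contributing +2 × 248 = +496 kJ/mol.
Combining: -996 + 496 = -500 kJ/mol.

-500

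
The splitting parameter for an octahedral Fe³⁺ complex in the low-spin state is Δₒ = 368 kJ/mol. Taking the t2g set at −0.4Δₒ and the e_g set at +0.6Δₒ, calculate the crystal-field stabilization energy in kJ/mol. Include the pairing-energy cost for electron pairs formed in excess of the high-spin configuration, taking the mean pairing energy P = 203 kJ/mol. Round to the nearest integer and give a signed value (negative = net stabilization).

Fe³⁺: group 8, so d-count = 8 − 3 = 5.
Configuration: t2g^5 e_g^0.
Orbital CFSE = 5(-0.4) + 0(0.6) = -2.0Δₒ = -2.0 × 368 = -736 kJ/mol.
Pairing penalty: 2 pairs vs 0 in the high-spin reference → 2 extra × P = 406 kJ/mol.
Overall CFSE = -736 + 406 = -330 kJ/mol.

-330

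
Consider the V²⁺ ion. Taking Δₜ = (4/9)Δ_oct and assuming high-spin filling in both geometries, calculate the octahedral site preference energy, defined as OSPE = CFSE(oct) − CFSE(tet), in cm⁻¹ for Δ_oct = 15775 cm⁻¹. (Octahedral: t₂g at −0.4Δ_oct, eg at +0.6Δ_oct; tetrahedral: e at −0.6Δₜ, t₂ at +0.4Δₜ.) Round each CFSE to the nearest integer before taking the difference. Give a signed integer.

V sits in group 5; removing 2 electrons leaves V²⁺ with 5 − 2 = 3 d electrons.
Octahedral (high-spin): t2g^3 e_g^0, CFSE = 3(−0.4) + 0(+0.6) = -1.2Δ_oct = -1.2 × 15775 = -18930 cm⁻¹.
In a tetrahedral site the filling is e^2 t2^1: CFSE(tet) = -0.8Δₜ = -0.8 × (4/9)(15775) = -5609 cm⁻¹.
OSPE = CFSE(oct) − CFSE(tet) = -18930 − (-5609) = -13321 cm⁻¹.

-13321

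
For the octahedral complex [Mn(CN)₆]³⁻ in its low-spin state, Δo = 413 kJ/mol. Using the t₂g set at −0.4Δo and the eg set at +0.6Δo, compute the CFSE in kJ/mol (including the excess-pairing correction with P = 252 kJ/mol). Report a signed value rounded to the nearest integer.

Each CN⁻ contributes -1; 6 × (-1) = -6. With overall charge -3, Mn is in the +3 oxidation state.
Mn is in group 7, so Mn³⁺ is d⁴ (7 − 3 = 4).
The d⁴ electrons fill as t₂g⁴ eg⁰.
The orbital stabilization is -1.6Δo = -1.6 × 413 = -661 kJ/mol.
Relative to high-spin t₂g³ eg¹ (0 paired), the low-spin configuration has 1 additional pair, contributing +1 × 252 = +252 kJ/mol.
Combining: -661 + 252 = -409 kJ/mol.

-409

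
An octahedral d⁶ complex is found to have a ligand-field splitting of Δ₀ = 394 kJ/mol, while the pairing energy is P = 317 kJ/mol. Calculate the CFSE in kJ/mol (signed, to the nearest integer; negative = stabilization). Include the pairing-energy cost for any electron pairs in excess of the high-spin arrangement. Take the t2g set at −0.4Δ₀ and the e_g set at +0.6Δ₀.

Since Δ₀ = 394 kJ/mol > P = 317 kJ/mol, the complex adopts the low-spin configuration.
That gives t2g^6 e_g^0.
Orbital CFSE = -2.4Δ₀ = -2.4 × 394 = -946 kJ/mol.
Excess pairs vs high-spin: 3 − 1 = 2; pairing cost = +634 kJ/mol.
Net CFSE = -946 + 634 = -312 kJ/mol.

-312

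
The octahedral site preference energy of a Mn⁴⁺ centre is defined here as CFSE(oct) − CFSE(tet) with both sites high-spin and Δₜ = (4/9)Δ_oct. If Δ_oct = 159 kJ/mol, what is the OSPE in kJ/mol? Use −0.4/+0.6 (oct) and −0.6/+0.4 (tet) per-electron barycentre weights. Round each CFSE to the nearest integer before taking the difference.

Mn sits in group 7; removing 4 electrons leaves Mn⁴⁺ with 7 − 4 = 3 d electrons.
In an octahedral site d³ (HS) is t₂g³ eg⁰, giving CFSE(oct) = -1.2Δ_oct = -191 kJ/mol.
Tetrahedral: e² t₂¹, CFSE = 2(−0.6) + 1(+0.4) = -0.8Δₜ = -0.8 × (4/9) × 159 = -57 kJ/mol.
Subtracting, OSPE = -191 − (-57) = -134 kJ/mol.

-134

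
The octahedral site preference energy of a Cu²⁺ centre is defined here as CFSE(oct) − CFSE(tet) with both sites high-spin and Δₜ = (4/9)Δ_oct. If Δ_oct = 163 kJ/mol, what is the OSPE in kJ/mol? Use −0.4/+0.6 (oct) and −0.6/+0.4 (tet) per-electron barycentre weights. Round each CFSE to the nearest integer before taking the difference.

-69

Cu sits in group 11; removing 2 electrons leaves Cu²⁺ with 11 − 2 = 9 d electrons.
Octahedral high-spin t₂g⁶ eg³: CFSE = -0.6 × 163 = -98 kJ/mol.
In a tetrahedral site the filling is e⁴ t₂⁵: CFSE(tet) = -0.4Δₜ = -0.4 × (4/9)(163) = -29 kJ/mol.
OSPE = CFSE(oct) − CFSE(tet) = -98 − (-29) = -69 kJ/mol.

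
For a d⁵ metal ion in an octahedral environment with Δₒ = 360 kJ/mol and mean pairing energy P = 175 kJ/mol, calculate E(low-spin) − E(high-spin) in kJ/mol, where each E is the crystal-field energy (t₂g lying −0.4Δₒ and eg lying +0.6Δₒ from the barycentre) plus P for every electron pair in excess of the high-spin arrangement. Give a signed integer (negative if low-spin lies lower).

High-spin d⁵ fills as t₂g³ eg² with CFSE 3(−0.4) + 2(+0.6) = 0.0Δₒ = 0 kJ/mol.
Low-spin: t₂g⁵ eg⁰, orbital CFSE = -2.0Δₒ = -720 kJ/mol; plus 2 excess pairs × P = +350 kJ/mol; total -370 kJ/mol.
Thus E(LS) − E(HS) = -370 kJ/mol.

-370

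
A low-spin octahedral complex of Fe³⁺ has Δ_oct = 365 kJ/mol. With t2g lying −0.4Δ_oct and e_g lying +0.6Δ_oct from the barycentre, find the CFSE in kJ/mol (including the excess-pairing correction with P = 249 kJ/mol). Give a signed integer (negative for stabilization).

Fe is in group 8, so Fe³⁺ is d⁵ (8 − 3 = 5).
The d⁵ electrons fill as t2g^5 e_g^0.
CFSE(orbital) = 5×(-0.4Δ_oct) + 0×(0.6Δ_oct) = -2.0Δ_oct; with Δ_oct = 365 kJ/mol that is -730 kJ/mol.
High-spin d⁵ would be t2g^3 e_g^2 with 0 pairs; low-spin has 2, so 2 excess pairs cost +2P = +498 kJ/mol.
Combining: -730 + 498 = -232 kJ/mol.

-232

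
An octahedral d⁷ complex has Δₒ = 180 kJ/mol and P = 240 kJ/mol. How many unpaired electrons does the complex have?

3

Since Δₒ = 180 kJ/mol < P = 240 kJ/mol, the complex adopts the high-spin configuration.
Filling d⁷ accordingly: t₂g⁵ eg².
Unpaired electrons: 3.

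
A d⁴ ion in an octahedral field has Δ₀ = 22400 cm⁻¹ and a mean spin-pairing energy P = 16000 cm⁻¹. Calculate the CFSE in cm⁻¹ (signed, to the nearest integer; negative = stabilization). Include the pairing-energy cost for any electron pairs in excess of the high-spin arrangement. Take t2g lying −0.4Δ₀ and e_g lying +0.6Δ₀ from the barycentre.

Here Δ₀ > P (22400 > 16000), so the low-spin state is favoured.
That gives t2g^4 e_g^0.
Orbital CFSE = -1.6Δ₀ = -1.6 × 22400 = -35840 cm⁻¹.
Excess pairs vs high-spin: 1 − 0 = 1; pairing cost = +16000 cm⁻¹.
Net CFSE = -35840 + 16000 = -19840 cm⁻¹.

-19840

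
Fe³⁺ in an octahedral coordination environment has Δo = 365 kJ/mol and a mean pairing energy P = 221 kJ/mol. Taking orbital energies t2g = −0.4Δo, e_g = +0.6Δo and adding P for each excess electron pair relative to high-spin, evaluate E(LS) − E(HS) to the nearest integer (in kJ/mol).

Fe sits in group 8; removing 3 electrons leaves Fe³⁺ with 8 − 3 = 5 d electrons.
High-spin: t2g^3 e_g^2, CFSE = 0.0Δo = 0 kJ/mol.
Low-spin t2g^5 e_g^0 gives -2.0Δo = -730 kJ/mol, but forming 2 extra pairs costs 2P = 442 kJ/mol, so E(LS) = -730 + 442 = -288 kJ/mol.
The difference is -288 − (0) = -288 kJ/mol, so low-spin lies lower.

-288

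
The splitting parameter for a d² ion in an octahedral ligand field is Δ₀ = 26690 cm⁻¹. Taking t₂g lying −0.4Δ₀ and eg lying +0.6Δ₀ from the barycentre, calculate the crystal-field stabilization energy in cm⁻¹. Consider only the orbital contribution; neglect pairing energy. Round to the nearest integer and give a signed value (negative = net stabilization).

-21352

Configuration: t₂g² eg⁰.
CFSE(orbital) = 2×(-0.4Δ₀) + 0×(0.6Δ₀) = -0.8Δ₀; with Δ₀ = 26690 cm⁻¹ that is -21352 cm⁻¹.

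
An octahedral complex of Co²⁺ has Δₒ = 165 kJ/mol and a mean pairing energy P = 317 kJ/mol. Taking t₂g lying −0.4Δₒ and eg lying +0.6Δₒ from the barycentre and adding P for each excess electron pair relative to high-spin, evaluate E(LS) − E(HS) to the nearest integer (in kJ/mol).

152

Co sits in group 9; removing 2 electrons leaves Co²⁺ with 9 − 2 = 7 d electrons.
High-spin: t₂g⁵ eg², CFSE = -0.8Δₒ = -132 kJ/mol.
Low-spin t₂g⁶ eg¹ gives -1.8Δₒ = -297 kJ/mol, but forming 1 extra pair costs 1P = 317 kJ/mol, so E(LS) = -297 + 317 = 20 kJ/mol.
The difference is 20 − (-132) = 152 kJ/mol, so high-spin lies lower.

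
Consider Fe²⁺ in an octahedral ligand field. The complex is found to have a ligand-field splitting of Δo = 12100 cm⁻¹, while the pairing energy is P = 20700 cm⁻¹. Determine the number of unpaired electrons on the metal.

Fe²⁺: group 8, so d-count = 8 − 2 = 6.
With Δo < P the complex is high-spin.
That gives t2g^4 e_g^2.
Unpaired electrons: 4.

4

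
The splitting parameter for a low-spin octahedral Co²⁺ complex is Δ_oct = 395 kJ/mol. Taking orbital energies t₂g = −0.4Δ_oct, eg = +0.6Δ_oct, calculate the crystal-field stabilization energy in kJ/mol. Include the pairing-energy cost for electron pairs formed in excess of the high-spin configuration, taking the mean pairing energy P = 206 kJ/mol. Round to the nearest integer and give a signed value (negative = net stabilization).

Co is in group 9, so Co²⁺ is d⁷ (9 − 2 = 7).
The d⁷ electrons fill as t₂g⁶ eg¹.
CFSE(orbital) = 6×(-0.4Δ_oct) + 1×(0.6Δ_oct) = -1.8Δ_oct; with Δ_oct = 395 kJ/mol that is -711 kJ/mol.
High-spin d⁷ would be t₂g⁵ eg² with 2 pairs; low-spin has 3, so 1 excess pair costs +1P = +206 kJ/mol.
Overall CFSE = -711 + 206 = -505 kJ/mol.

-505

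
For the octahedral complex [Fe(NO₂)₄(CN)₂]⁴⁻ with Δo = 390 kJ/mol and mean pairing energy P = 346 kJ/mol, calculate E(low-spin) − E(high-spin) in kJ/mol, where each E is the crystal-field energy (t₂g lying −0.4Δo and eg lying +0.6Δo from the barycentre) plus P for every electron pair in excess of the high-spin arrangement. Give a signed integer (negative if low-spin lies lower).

-88

Ligand charges: 4×(-1) from NO₂⁻ and 2×(-1) from CN⁻ sum to -6; with overall charge -4, Fe is +2.
Group 8 minus oxidation state +2 gives a d⁶ configuration for Fe²⁺.
In the high-spin limit (t₂g⁴ eg²) the orbital term is -0.4Δo = -156 kJ/mol, with no excess pairing.
Low-spin: t₂g⁶ eg⁰, orbital CFSE = -2.4Δo = -936 kJ/mol; plus 2 excess pairs × P = +692 kJ/mol; total -244 kJ/mol.
E(LS) − E(HS) = -244 − (-156) = -88 kJ/mol.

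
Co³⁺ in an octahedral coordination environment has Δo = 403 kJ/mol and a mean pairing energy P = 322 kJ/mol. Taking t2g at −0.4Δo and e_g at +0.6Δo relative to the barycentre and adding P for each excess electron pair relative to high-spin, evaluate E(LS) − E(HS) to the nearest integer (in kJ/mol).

-162

Co is in group 9, so Co³⁺ is d⁶ (9 − 3 = 6).
In the high-spin limit (t2g^4 e_g^2) the orbital term is -0.4Δo = -161 kJ/mol, with no excess pairing.
Low-spin: t2g^6 e_g^0, orbital CFSE = -2.4Δo = -967 kJ/mol; plus 2 excess pairs × P = +644 kJ/mol; total -323 kJ/mol.
E(LS) − E(HS) = -323 − (-161) = -162 kJ/mol.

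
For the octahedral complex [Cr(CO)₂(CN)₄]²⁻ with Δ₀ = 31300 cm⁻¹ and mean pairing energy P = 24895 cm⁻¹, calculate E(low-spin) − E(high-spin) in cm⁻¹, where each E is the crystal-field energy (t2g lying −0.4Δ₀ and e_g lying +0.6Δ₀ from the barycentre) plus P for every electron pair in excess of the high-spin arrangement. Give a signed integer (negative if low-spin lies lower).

Ligand charges: 2×(+0) from CO and 4×(-1) from CN⁻ sum to -4; with overall charge -2, Cr is +2.
Cr is in group 6, so Cr²⁺ is d⁴ (6 − 2 = 4).
In the high-spin limit (t2g^3 e_g^1) the orbital term is -0.6Δ₀ = -18780 cm⁻¹, with no excess pairing.
Low-spin t2g^4 e_g^0 gives -1.6Δ₀ = -50080 cm⁻¹, but forming 1 extra pair costs 1P = 24895 cm⁻¹, so E(LS) = -50080 + 24895 = -25185 cm⁻¹.
The difference is -25185 − (-18780) = -6405 cm⁻¹, so low-spin lies lower.

-6405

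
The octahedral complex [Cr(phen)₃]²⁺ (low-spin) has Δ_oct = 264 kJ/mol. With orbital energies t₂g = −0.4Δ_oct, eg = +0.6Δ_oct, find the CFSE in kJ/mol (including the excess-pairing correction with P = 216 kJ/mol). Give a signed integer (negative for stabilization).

phen is neutral, so the +2 overall charge sits on Cr: oxidation state +2.
Group 6 minus oxidation state +2 gives a d⁴ configuration for Cr²⁺.
Electron filling gives t₂g⁴ eg⁰.
Orbital CFSE = 4(-0.4) + 0(0.6) = -1.6Δ_oct = -1.6 × 264 = -422 kJ/mol.
Relative to high-spin t₂g³ eg¹ (0 paired), the low-spin configuration has 1 additional pair, contributing +1 × 216 = +216 kJ/mol.
Overall CFSE = -422 + 216 = -206 kJ/mol.

-206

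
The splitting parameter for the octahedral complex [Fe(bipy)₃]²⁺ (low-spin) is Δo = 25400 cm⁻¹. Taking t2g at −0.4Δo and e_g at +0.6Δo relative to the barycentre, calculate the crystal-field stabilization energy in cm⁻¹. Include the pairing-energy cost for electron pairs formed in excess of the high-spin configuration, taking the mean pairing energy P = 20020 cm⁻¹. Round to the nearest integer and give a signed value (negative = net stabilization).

bipy is neutral, so the +2 overall charge sits on Fe: oxidation state +2.
Fe is in group 8, so Fe²⁺ is d⁶ (8 − 2 = 6).
Configuration: t2g^6 e_g^0.
The orbital stabilization is -2.4Δo = -2.4 × 25400 = -60960 cm⁻¹.
Relative to high-spin t2g^4 e_g^2 (1 paired), the low-spin configuration has 2 additional pairs, contributing +2 × 20020 = +40040 cm⁻¹.
Overall CFSE = -60960 + 40040 = -20920 cm⁻¹.

-20920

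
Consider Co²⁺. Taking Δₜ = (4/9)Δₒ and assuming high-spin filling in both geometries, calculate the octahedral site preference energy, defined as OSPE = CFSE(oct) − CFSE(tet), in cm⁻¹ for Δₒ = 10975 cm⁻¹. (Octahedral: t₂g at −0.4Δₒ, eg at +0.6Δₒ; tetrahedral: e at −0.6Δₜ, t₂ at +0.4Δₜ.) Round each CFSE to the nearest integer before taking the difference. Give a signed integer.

-2927

Co sits in group 9; removing 2 electrons leaves Co²⁺ with 9 − 2 = 7 d electrons.
Octahedral (high-spin): t2g^5 e_g^2, CFSE = 5(−0.4) + 2(+0.6) = -0.8Δₒ = -0.8 × 10975 = -8780 cm⁻¹.
Tetrahedral e^4 t2^3 gives -1.2Δₜ = -1.2 × (4/9) × 10975 = -5853 cm⁻¹.
Subtracting, OSPE = -8780 − (-5853) = -2927 cm⁻¹.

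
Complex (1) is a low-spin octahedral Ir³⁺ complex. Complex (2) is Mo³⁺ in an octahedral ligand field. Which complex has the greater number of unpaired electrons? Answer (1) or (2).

(1): Ir is in group 9, so Ir³⁺ is d⁶ (9 − 3 = 6); t₂g⁶ eg⁰ → 0 unpaired.
(2): Mo sits in group 6; removing 3 electrons leaves Mo³⁺ with 6 − 3 = 3 d electrons; For octahedral d³ the high- and low-spin configurations coincide; t₂g³ eg⁰ → 3 unpaired.
So (2) has more unpaired electrons.

(2)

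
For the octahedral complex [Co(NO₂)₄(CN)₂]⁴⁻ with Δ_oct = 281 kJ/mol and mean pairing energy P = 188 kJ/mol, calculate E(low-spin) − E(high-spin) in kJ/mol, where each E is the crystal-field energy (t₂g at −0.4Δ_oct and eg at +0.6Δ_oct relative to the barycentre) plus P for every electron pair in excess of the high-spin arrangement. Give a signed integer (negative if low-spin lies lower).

Ligand charges: 4×(-1) from NO₂⁻ and 2×(-1) from CN⁻ sum to -6; with overall charge -4, Co is +2.
Group 9 minus oxidation state +2 gives a d⁷ configuration for Co²⁺.
High-spin: t₂g⁵ eg², CFSE = -0.8Δ_oct = -225 kJ/mol.
Low-spin t₂g⁶ eg¹ gives -1.8Δ_oct = -506 kJ/mol, but forming 1 extra pair costs 1P = 188 kJ/mol, so E(LS) = -506 + 188 = -318 kJ/mol.
E(LS) − E(HS) = -318 − (-225) = -93 kJ/mol.

-93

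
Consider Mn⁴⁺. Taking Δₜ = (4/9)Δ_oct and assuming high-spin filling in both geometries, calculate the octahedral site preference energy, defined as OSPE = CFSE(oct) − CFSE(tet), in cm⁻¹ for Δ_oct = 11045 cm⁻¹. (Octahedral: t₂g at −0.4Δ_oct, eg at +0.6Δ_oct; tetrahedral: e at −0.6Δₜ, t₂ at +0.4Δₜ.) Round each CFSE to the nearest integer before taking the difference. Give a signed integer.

-9327

Mn sits in group 7; removing 4 electrons leaves Mn⁴⁺ with 7 − 4 = 3 d electrons.
In an octahedral site d³ (HS) is t₂g³ eg⁰, giving CFSE(oct) = -1.2Δ_oct = -13254 cm⁻¹.
Tetrahedral e² t₂¹ gives -0.8Δₜ = -0.8 × (4/9) × 11045 = -3927 cm⁻¹.
OSPE = -13254 − (-3927) = -9327 cm⁻¹.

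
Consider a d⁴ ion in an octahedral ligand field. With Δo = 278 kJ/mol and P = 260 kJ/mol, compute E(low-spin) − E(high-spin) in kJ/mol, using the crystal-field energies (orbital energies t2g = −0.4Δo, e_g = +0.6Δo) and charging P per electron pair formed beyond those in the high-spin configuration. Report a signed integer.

-18

High-spin: t2g^3 e_g^1, CFSE = -0.6Δo = -167 kJ/mol.
For low-spin the configuration is t2g^4 e_g^0: orbital energy -1.6 × 278 = -445 kJ/mol, and 1 additional pair relative to high-spin adds 260 kJ/mol, giving -185 kJ/mol.
Thus E(LS) − E(HS) = -18 kJ/mol.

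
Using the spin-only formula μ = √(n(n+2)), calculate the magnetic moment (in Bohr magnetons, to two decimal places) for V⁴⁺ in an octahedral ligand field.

1.73 Bohr magnetons

Group 5 minus oxidation state +4 gives a d¹ configuration for V⁴⁺.
For octahedral d¹ the high- and low-spin configurations coincide.
Configuration: t2g^1 e_g^0 → 1 unpaired electron.
μ(spin-only) = √[1(1+2)] = √3 ≈ 1.73 Bohr magnetons.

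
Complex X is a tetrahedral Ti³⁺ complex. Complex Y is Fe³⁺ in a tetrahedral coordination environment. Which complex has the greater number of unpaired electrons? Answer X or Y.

X: Ti³⁺: group 4, so d-count = 4 − 3 = 1; With tetrahedral geometry the complex is necessarily high-spin; e^1 t2^0 → 1 unpaired.
Y: Group 8 minus oxidation state +3 gives a d⁵ configuration for Fe³⁺; With tetrahedral geometry the complex is necessarily high-spin; e² t₂³ → 5 unpaired.
So Y has more unpaired electrons.

Y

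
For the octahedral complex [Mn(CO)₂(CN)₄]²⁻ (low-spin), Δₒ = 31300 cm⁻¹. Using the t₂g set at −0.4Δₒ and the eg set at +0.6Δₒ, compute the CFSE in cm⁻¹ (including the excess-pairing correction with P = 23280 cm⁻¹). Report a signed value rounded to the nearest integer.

-16040

Ligand charges: 2×(+0) from CO and 4×(-1) from CN⁻ sum to -4; with overall charge -2, Mn is +2.
Mn is in group 7, so Mn²⁺ is d⁵ (7 − 2 = 5).
The d⁵ electrons fill as t₂g⁵ eg⁰.
CFSE(orbital) = 5×(-0.4Δₒ) + 0×(0.6Δₒ) = -2.0Δₒ; with Δₒ = 31300 cm⁻¹ that is -62600 cm⁻¹.
Relative to high-spin t₂g³ eg² (0 paired), the low-spin configuration has 2 additional pairs, contributing +2 × 23280 = +46560 cm⁻¹.
Overall CFSE = -62600 + 46560 = -16040 cm⁻¹.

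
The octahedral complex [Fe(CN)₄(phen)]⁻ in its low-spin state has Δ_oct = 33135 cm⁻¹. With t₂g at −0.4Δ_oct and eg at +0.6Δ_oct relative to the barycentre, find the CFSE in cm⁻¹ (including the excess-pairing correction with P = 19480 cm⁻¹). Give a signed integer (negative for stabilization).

-27310

Ligand charges: 4×(-1) from CN⁻ and 1×(+0) from phen sum to -4; with overall charge -1, Fe is +3.
Fe is in group 8, so Fe³⁺ is d⁵ (8 − 3 = 5).
Electron filling gives t₂g⁵ eg⁰.
The orbital stabilization is -2.0Δ_oct = -2.0 × 33135 = -66270 cm⁻¹.
High-spin d⁵ would be t₂g³ eg² with 0 pairs; low-spin has 2, so 2 excess pairs cost +2P = +38960 cm⁻¹.
Overall CFSE = -66270 + 38960 = -27310 cm⁻¹.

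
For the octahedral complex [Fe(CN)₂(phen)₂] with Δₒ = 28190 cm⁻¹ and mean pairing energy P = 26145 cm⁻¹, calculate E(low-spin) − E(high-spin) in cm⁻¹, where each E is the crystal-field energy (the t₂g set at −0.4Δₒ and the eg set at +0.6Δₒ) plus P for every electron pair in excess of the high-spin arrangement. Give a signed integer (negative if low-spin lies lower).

-4090

Ligand charges: 2×(-1) from CN⁻ and 2×(+0) from phen sum to -2; with overall charge +0, Fe is +2.
Fe is in group 8, so Fe²⁺ is d⁶ (8 − 2 = 6).
High-spin: t₂g⁴ eg², CFSE = -0.4Δₒ = -11276 cm⁻¹.
For low-spin the configuration is t₂g⁶ eg⁰: orbital energy -2.4 × 28190 = -67656 cm⁻¹, and 2 additional pairs relative to high-spin add 52290 cm⁻¹, giving -15366 cm⁻¹.
The difference is -15366 − (-11276) = -4090 cm⁻¹, so low-spin lies lower.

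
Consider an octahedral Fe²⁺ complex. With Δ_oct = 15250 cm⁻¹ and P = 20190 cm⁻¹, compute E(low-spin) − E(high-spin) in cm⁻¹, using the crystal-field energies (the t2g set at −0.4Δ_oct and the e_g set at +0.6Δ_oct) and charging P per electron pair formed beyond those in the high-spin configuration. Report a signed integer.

Fe²⁺: group 8, so d-count = 8 − 2 = 6.
High-spin d⁶ fills as t2g^4 e_g^2 with CFSE 4(−0.4) + 2(+0.6) = -0.4Δ_oct = -6100 cm⁻¹.
Low-spin t2g^6 e_g^0 gives -2.4Δ_oct = -36600 cm⁻¹, but forming 2 extra pairs costs 2P = 40380 cm⁻¹, so E(LS) = -36600 + 40380 = 3780 cm⁻¹.
Thus E(LS) − E(HS) = 9880 cm⁻¹.

9880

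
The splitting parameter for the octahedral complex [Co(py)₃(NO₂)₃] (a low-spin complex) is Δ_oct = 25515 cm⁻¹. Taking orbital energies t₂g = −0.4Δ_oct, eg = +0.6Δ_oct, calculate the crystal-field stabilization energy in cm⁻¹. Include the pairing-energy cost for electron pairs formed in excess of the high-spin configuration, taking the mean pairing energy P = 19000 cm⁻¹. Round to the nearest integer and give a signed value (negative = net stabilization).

Ligand charges: 3×(+0) from py and 3×(-1) from NO₂⁻ sum to -3; with overall charge +0, Co is +3.
Co³⁺: group 9, so d-count = 9 − 3 = 6.
The d⁶ electrons fill as t₂g⁶ eg⁰.
Orbital CFSE = 6(-0.4) + 0(0.6) = -2.4Δ_oct = -2.4 × 25515 = -61236 cm⁻¹.
Pairing penalty: 3 pairs vs 1 in the high-spin reference → 2 extra × P = 38000 cm⁻¹.
Combining: -61236 + 38000 = -23236 cm⁻¹.

-23236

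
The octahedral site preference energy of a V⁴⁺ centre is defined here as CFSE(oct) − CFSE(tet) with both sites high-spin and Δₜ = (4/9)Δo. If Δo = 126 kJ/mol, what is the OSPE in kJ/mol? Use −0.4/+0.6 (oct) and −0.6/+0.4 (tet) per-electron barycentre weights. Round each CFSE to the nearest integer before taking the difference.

-16

Group 5 minus oxidation state +4 gives a d¹ configuration for V⁴⁺.
Octahedral (high-spin): t₂g¹ eg⁰, CFSE = 1(−0.4) + 0(+0.6) = -0.4Δo = -0.4 × 126 = -50 kJ/mol.
Tetrahedral: e¹ t₂⁰, CFSE = 1(−0.6) + 0(+0.4) = -0.6Δₜ = -0.6 × (4/9) × 126 = -34 kJ/mol.
OSPE = -50 − (-34) = -16 kJ/mol.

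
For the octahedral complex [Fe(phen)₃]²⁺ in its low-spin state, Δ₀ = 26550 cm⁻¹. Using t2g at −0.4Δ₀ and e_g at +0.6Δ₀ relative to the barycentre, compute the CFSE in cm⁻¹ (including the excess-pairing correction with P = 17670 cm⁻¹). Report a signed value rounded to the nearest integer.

-28380

phen is neutral, so the +2 overall charge sits on Fe: oxidation state +2.
Fe sits in group 8; removing 2 electrons leaves Fe²⁺ with 8 − 2 = 6 d electrons.
The d⁶ electrons fill as t2g^6 e_g^0.
Orbital CFSE = 6(-0.4) + 0(0.6) = -2.4Δ₀ = -2.4 × 26550 = -63720 cm⁻¹.
High-spin d⁶ would be t2g^4 e_g^2 with 1 pair; low-spin has 3, so 2 excess pairs cost +2P = +35340 cm⁻¹.
Overall CFSE = -63720 + 35340 = -28380 cm⁻¹.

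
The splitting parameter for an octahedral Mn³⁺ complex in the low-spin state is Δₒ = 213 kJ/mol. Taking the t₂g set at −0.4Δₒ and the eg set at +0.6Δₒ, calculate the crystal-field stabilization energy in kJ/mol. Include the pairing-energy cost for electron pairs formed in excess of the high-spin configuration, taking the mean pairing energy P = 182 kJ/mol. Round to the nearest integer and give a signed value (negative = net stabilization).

-159

Mn sits in group 7; removing 3 electrons leaves Mn³⁺ with 7 − 3 = 4 d electrons.
Configuration: t₂g⁴ eg⁰.
Orbital CFSE = 4(-0.4) + 0(0.6) = -1.6Δₒ = -1.6 × 213 = -341 kJ/mol.
High-spin d⁴ would be t₂g³ eg¹ with 0 pairs; low-spin has 1, so 1 excess pair costs +1P = +182 kJ/mol.
Net CFSE = -341 + 182 = -159 kJ/mol.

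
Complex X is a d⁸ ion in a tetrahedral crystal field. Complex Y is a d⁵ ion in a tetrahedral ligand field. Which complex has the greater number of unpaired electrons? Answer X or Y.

X: Tetrahedral fields are weak (Δₜ ≈ 4/9 Δₒ), so electrons fill high-spin; e⁴ t₂⁴ → 2 unpaired.
Y: With tetrahedral geometry the complex is necessarily high-spin; e² t₂³ → 5 unpaired.
So Y has more unpaired electrons.

Y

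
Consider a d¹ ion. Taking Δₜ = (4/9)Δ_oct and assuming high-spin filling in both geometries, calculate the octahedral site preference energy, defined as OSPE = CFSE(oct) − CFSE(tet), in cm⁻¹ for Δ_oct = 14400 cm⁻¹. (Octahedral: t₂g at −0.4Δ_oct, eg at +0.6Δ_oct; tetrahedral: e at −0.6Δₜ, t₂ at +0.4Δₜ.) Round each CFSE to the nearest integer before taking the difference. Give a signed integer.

In an octahedral site d¹ (HS) is t2g^1 e_g^0, giving CFSE(oct) = -0.4Δ_oct = -5760 cm⁻¹.
In a tetrahedral site the filling is e^1 t2^0: CFSE(tet) = -0.6Δₜ = -0.6 × (4/9)(14400) = -3840 cm⁻¹.
OSPE = -5760 − (-3840) = -1920 cm⁻¹.

-1920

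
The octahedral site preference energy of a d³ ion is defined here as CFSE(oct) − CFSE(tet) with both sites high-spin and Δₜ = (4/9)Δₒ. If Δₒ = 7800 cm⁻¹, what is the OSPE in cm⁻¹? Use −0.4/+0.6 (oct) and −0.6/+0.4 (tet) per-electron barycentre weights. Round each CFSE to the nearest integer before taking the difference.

-6587

Octahedral high-spin t2g^3 e_g^0: CFSE = -1.2 × 7800 = -9360 cm⁻¹.
Tetrahedral: e^2 t2^1, CFSE = 2(−0.6) + 1(+0.4) = -0.8Δₜ = -0.8 × (4/9) × 7800 = -2773 cm⁻¹.
Subtracting, OSPE = -9360 − (-2773) = -6587 cm⁻¹.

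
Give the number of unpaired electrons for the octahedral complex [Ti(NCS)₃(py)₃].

Ligand charges: 3×(-1) from NCS⁻ and 3×(+0) from py sum to -3; with overall charge +0, Ti is +3.
Ti sits in group 4; removing 3 electrons leaves Ti³⁺ with 4 − 3 = 1 d electrons.
Configuration: t₂g¹ eg⁰, giving 1 unpaired electron.

1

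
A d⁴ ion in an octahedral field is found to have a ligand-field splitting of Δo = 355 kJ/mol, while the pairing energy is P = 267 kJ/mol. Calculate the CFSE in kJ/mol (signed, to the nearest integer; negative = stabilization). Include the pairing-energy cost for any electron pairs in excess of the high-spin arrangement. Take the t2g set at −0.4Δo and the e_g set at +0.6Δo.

With Δo > P the complex is low-spin.
That gives t2g^4 e_g^0.
Orbital CFSE = -1.6Δo = -1.6 × 355 = -568 kJ/mol.
Excess pairs vs high-spin: 1 − 0 = 1; pairing cost = +267 kJ/mol.
Net CFSE = -568 + 267 = -301 kJ/mol.

-301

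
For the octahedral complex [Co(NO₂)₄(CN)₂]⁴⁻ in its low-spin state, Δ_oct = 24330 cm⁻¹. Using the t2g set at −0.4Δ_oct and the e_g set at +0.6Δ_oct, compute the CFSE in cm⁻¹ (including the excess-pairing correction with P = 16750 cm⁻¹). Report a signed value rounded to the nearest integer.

-27044

Ligand charges: 4×(-1) from NO₂⁻ and 2×(-1) from CN⁻ sum to -6; with overall charge -4, Co is +2.
Group 9 minus oxidation state +2 gives a d⁷ configuration for Co²⁺.
Configuration: t2g^6 e_g^1.
CFSE(orbital) = 6×(-0.4Δ_oct) + 1×(0.6Δ_oct) = -1.8Δ_oct; with Δ_oct = 24330 cm⁻¹ that is -43794 cm⁻¹.
Pairing penalty: 3 pairs vs 2 in the high-spin reference → 1 extra × P = 16750 cm⁻¹.
Combining: -43794 + 16750 = -27044 cm⁻¹.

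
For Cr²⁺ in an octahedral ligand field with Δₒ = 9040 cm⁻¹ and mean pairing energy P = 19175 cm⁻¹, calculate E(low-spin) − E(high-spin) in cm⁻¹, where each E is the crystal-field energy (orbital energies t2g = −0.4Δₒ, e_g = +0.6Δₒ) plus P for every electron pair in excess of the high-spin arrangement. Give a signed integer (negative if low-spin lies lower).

Cr is in group 6, so Cr²⁺ is d⁴ (6 − 2 = 4).
In the high-spin limit (t2g^3 e_g^1) the orbital term is -0.6Δₒ = -5424 cm⁻¹, with no excess pairing.
Low-spin: t2g^4 e_g^0, orbital CFSE = -1.6Δₒ = -14464 cm⁻¹; plus 1 excess pair × P = +19175 cm⁻¹; total 4711 cm⁻¹.
E(LS) − E(HS) = 4711 − (-5424) = 10135 cm⁻¹.

10135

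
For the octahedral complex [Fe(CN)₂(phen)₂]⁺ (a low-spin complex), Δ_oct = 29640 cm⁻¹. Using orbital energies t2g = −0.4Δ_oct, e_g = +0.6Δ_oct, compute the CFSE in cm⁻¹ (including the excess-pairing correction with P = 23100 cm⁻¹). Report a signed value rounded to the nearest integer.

-13080

Ligand charges: 2×(-1) from CN⁻ and 2×(+0) from phen sum to -2; with overall charge +1, Fe is +3.
Fe is in group 8, so Fe³⁺ is d⁵ (8 − 3 = 5).
Configuration: t2g^5 e_g^0.
Orbital CFSE = 5(-0.4) + 0(0.6) = -2.0Δ_oct = -2.0 × 29640 = -59280 cm⁻¹.
Relative to high-spin t2g^3 e_g^2 (0 paired), the low-spin configuration has 2 additional pairs, contributing +2 × 23100 = +46200 cm⁻¹.
Overall CFSE = -59280 + 46200 = -13080 cm⁻¹.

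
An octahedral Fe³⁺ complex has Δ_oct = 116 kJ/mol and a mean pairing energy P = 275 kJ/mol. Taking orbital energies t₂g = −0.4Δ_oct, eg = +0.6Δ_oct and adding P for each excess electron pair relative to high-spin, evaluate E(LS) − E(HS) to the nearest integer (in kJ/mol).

Fe sits in group 8; removing 3 electrons leaves Fe³⁺ with 8 − 3 = 5 d electrons.
In the high-spin limit (t₂g³ eg²) the orbital term is 0.0Δ_oct = 0 kJ/mol, with no excess pairing.
Low-spin: t₂g⁵ eg⁰, orbital CFSE = -2.0Δ_oct = -232 kJ/mol; plus 2 excess pairs × P = +550 kJ/mol; total 318 kJ/mol.
E(LS) − E(HS) = 318 − (0) = 318 kJ/mol.

318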